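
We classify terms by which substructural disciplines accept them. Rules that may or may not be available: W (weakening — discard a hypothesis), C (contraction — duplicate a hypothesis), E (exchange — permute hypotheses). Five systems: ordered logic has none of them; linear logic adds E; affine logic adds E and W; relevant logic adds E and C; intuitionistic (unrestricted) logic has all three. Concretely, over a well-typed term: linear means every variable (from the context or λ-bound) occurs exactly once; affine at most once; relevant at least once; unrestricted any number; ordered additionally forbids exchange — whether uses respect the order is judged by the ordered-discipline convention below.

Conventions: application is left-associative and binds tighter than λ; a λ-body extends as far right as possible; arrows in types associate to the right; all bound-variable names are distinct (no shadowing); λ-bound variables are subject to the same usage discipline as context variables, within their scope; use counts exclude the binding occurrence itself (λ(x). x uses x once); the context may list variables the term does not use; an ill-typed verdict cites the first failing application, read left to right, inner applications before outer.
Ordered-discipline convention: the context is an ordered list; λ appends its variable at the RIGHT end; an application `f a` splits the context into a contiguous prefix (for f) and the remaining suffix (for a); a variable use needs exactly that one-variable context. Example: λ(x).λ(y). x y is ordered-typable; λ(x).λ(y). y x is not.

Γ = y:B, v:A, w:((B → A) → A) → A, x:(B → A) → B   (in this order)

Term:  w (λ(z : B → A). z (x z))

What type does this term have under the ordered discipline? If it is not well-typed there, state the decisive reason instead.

not well-typed under ordered — z ×2 used more than once (contraction); y, v never used (weakening)
variable uses: y=0; v=0; w=1; x=1; z [bound]=2
left-to-right use order: w, z, x, z
typing: well-typed — term : A
summary: ordered ✗; linear ✗; affine ✗; relevant ✗; unrestricted ✓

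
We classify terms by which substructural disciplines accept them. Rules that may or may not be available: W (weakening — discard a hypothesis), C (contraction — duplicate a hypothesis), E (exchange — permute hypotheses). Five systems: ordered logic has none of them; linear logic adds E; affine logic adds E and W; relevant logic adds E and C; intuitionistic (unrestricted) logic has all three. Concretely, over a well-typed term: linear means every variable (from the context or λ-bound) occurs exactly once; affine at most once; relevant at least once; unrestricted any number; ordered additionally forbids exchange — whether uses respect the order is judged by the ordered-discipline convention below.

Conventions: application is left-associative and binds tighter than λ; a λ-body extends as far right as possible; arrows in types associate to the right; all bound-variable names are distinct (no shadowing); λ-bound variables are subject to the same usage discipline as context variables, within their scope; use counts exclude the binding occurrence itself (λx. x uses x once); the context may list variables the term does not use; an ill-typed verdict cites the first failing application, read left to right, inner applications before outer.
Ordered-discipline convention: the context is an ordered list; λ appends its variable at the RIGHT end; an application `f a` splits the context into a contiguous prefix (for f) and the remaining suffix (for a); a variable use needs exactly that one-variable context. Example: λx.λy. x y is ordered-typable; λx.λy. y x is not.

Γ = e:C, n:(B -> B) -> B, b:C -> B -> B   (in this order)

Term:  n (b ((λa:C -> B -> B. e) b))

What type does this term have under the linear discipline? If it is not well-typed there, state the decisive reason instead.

not well-typed under linear — b ×2 used more than once (contraction); a never used (weakening)
counts: e: 1, n: 1, b: 2, a (bound): 0
use order (left to right): n, b, e, b
typing: the term checks, with type B
across the five disciplines: ordered ✗, linear ✗, affine ✗, relevant ✗, unrestricted ✓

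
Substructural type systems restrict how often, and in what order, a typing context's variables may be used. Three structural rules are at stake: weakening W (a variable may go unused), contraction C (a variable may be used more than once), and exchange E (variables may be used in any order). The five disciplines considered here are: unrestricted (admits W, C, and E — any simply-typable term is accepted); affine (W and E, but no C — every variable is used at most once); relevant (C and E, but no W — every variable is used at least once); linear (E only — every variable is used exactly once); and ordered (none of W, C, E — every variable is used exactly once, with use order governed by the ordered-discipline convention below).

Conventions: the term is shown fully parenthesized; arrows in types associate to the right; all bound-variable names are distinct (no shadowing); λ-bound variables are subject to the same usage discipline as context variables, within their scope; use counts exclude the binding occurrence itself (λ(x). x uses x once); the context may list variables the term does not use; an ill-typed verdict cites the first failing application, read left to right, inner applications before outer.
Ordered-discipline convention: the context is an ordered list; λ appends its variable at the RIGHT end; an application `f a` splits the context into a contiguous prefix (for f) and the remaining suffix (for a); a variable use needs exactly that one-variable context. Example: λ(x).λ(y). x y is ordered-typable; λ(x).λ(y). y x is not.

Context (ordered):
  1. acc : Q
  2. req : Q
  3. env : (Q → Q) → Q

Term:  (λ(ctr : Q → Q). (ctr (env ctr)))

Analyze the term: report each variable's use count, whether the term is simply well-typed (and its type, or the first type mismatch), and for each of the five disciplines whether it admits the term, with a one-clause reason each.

usage: acc: 0×; req: 0×; env: 1×; ctr (bound): 2×
use order (left to right): ctr, env, ctr
typing: the term checks, with type (Q → Q) → Q
ordered: ✗, needs contraction — ctr ×2; unused: acc, req — weakening required
linear: ✗, needs contraction — ctr ×2; unused: acc, req — weakening required
affine: ✗, needs contraction — ctr ×2
relevant: ✗, unused: acc, req — weakening required
unrestricted: ✓, typability at (Q → Q) → Q is all that's needed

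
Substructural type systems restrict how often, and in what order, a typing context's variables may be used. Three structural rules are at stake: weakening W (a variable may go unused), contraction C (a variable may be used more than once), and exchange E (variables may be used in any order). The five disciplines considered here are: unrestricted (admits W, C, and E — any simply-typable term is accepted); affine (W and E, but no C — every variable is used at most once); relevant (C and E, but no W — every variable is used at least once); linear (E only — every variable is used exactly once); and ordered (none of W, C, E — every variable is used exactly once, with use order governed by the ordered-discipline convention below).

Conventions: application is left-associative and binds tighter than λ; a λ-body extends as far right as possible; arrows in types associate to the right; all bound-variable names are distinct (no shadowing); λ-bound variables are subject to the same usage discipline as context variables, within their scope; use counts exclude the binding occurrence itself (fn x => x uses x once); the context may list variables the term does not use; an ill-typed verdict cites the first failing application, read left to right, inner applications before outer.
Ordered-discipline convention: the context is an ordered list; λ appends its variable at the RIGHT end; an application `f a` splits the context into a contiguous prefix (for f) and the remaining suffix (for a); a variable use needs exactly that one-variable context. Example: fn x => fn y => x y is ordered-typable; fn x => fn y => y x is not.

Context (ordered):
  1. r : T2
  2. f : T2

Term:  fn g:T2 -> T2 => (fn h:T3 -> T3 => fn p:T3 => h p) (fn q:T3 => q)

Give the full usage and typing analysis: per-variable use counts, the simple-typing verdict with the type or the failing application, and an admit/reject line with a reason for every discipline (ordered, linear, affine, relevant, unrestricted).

usage: r: 0, f: 0, g (bound): 0, h (bound): 1, p (bound): 1, q (bound): 1
left-to-right use order: h, p, q
typing: the term checks, with type (T2 -> T2) -> T3 -> T3
ordered: ✗ — unused: r, f, g — weakening required
linear: ✗ — unused: r, f, g — weakening required
affine: ✓ — at most one use each (r, f, g, h, p, q)
relevant: ✗ — unused: r, f, g — weakening required
unrestricted: ✓ — type-checks ((T2 -> T2) -> T3 -> T3) and nothing is barred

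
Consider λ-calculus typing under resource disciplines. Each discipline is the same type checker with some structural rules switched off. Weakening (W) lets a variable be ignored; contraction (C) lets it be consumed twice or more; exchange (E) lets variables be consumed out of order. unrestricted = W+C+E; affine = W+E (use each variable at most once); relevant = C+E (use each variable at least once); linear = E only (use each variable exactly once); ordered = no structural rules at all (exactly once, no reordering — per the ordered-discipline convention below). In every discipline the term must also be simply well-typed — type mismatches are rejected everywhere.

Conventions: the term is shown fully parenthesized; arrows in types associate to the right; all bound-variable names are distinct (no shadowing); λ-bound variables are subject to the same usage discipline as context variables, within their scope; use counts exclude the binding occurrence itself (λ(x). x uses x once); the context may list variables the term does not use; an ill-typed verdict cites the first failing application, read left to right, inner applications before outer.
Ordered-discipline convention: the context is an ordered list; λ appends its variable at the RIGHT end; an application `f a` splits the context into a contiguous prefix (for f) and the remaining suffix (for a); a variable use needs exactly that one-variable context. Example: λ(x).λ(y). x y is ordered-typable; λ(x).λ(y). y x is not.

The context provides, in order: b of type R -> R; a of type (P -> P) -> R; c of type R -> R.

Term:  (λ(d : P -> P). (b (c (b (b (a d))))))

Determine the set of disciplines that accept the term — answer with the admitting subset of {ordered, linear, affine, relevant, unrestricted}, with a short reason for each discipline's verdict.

accepted by: relevant, unrestricted
variable uses: b: 3; a: 1; c: 1; d (bound): 1
order of uses: b, c, b, b, a, d
typing: ✓ — (P -> P) -> R
ordered: ✗, repeated use of b ×3
linear: ✗, repeated use of b ×3
affine: ✗, repeated use of b ×3
relevant: ✓, at least one use each (b, a, c, d)
unrestricted: ✓, well-typed at (P -> P) -> R; no restrictions here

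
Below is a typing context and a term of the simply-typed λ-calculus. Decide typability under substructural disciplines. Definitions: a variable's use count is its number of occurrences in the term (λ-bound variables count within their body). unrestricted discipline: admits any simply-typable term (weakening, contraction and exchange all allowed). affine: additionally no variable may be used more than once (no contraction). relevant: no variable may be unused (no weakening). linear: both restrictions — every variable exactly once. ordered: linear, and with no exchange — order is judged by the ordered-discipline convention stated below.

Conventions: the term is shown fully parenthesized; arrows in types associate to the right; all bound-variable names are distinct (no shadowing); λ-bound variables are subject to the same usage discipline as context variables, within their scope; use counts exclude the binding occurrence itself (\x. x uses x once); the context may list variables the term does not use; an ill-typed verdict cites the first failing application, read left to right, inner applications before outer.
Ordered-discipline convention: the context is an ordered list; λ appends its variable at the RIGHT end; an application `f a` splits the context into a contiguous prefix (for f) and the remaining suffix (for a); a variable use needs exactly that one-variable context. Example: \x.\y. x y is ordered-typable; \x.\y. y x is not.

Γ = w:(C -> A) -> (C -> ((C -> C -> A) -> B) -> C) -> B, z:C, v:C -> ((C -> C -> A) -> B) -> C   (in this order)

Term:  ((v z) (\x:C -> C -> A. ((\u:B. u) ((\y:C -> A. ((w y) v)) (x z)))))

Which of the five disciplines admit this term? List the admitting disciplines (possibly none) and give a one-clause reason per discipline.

accepted by: relevant, unrestricted
usage: w=1, z=2, v=2, x [bound]=1, u [bound]=1, y [bound]=1
order of uses: v, z, u, w, y, v, x, z
typing: the term checks, with type C
ordered: ✗, repeated use of z ×2, v ×2
linear: ✗, repeated use of z ×2, v ×2
affine: ✗, repeated use of z ×2, v ×2
relevant: ✓, w, z, v, x, u, y: all used, weakening unneeded
unrestricted: ✓, typability at C is all that's needed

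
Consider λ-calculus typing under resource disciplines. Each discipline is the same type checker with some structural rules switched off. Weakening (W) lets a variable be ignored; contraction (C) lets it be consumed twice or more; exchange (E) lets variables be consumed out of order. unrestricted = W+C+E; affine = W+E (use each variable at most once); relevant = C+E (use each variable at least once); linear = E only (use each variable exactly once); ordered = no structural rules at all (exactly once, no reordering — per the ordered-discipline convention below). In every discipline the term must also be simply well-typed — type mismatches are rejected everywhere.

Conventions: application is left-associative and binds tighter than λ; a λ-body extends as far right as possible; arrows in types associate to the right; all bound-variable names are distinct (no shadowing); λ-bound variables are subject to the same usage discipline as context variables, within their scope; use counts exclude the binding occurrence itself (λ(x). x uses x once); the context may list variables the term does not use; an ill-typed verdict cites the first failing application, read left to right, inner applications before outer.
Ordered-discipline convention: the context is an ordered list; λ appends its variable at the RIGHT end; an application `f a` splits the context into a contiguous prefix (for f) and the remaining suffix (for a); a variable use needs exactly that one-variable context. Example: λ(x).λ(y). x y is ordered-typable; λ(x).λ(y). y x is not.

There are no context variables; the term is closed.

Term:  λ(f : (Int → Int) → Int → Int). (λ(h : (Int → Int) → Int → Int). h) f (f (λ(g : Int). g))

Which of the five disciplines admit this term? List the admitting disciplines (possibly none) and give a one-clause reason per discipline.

admitted in: relevant, unrestricted
variable uses: f (λ-bound)=2, h (λ-bound)=1, g (λ-bound)=1
uses in reading order: h, f, f, g
typing: well-typed at ((Int → Int) → Int → Int) → Int → Int
ordered: ✗, uses contraction: f ×2
linear: ✗, uses contraction: f ×2
affine: ✗, uses contraction: f ×2
relevant: ✓, f, h, g: all used, weakening unneeded
unrestricted: ✓, well-typed at ((Int → Int) → Int → Int) → Int → Int; no restrictions here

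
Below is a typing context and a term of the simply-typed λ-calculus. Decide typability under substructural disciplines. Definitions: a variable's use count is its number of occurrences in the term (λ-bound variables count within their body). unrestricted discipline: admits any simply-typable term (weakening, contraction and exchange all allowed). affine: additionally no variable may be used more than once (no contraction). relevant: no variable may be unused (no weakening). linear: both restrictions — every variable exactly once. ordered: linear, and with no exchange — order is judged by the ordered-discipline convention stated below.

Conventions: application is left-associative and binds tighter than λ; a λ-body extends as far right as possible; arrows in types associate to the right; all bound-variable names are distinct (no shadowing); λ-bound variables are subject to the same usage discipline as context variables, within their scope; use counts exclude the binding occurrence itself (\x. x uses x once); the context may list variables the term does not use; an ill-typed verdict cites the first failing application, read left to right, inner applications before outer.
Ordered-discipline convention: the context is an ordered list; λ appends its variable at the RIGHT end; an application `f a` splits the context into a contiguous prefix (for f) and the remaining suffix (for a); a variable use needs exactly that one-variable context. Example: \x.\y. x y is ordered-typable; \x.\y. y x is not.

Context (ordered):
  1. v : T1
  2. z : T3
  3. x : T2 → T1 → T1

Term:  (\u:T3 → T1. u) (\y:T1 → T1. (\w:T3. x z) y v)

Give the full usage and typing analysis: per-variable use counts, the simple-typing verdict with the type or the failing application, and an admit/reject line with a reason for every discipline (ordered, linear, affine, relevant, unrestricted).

counts: v ×1, z ×1, x ×1, u [bound] ×1, y [bound] ×1, w [bound] ×0
order of uses: u, x, z, y, v
typing: ill-typed: an application expects T2 but receives T3
ordered ✗ (a type mismatch blocks all five)
linear ✗ (the type mismatch rejects it)
affine ✗ (not simply typable)
relevant ✗ (fails simple typing)
unrestricted ✗ (a type mismatch blocks all five)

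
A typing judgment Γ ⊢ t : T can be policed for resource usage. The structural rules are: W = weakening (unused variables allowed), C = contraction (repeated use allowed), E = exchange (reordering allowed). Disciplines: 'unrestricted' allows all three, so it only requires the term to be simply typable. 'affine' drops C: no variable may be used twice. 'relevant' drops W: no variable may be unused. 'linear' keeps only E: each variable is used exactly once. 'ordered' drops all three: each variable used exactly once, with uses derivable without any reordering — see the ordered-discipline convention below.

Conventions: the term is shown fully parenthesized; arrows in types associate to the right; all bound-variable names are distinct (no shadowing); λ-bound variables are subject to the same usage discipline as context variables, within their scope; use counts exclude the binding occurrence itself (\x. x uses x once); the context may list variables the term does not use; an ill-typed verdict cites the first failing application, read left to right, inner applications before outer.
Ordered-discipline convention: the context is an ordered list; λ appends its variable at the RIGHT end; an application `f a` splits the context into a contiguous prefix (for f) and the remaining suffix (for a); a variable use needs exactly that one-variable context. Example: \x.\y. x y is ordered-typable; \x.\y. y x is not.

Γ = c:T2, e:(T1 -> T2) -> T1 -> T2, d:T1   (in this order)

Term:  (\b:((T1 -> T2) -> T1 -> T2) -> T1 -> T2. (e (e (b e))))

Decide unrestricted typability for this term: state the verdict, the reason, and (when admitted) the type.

yes — simply typable at (((T1 -> T2) -> T1 -> T2) -> T1 -> T2) -> T1 -> T2; W, C, E all held; term : (((T1 -> T2) -> T1 -> T2) -> T1 -> T2) -> T1 -> T2
counts: c ×0; e ×3; d ×0; b [bound] ×1
uses in reading order: e, e, b, e
typing: the term checks, with type (((T1 -> T2) -> T1 -> T2) -> T1 -> T2) -> T1 -> T2
all disciplines: ordered ✗, linear ✗, affine ✗, relevant ✗, unrestricted ✓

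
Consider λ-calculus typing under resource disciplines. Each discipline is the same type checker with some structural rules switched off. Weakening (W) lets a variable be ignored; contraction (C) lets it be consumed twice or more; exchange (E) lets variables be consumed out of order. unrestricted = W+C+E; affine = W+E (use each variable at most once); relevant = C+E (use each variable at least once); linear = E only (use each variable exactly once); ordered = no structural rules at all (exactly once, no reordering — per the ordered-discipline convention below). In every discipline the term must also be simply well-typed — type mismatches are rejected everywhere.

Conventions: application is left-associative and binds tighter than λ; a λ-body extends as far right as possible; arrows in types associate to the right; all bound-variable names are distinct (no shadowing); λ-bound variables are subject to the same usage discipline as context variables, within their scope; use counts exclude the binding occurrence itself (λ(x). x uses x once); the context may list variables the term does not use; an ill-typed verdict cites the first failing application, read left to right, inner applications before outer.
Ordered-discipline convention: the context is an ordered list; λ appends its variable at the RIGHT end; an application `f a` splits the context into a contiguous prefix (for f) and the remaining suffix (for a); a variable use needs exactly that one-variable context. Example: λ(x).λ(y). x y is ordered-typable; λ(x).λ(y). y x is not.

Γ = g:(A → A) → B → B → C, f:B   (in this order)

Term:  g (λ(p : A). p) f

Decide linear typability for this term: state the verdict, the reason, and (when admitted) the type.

yes — each of g, f, p used exactly once; term : B → C
variable uses: g: 1×, f: 1×, p (bound): 1×
use order (left to right): g, p, f
typing: well-typed at B → C
summary: ordered ✓, linear ✓, affine ✓, relevant ✓, unrestricted ✓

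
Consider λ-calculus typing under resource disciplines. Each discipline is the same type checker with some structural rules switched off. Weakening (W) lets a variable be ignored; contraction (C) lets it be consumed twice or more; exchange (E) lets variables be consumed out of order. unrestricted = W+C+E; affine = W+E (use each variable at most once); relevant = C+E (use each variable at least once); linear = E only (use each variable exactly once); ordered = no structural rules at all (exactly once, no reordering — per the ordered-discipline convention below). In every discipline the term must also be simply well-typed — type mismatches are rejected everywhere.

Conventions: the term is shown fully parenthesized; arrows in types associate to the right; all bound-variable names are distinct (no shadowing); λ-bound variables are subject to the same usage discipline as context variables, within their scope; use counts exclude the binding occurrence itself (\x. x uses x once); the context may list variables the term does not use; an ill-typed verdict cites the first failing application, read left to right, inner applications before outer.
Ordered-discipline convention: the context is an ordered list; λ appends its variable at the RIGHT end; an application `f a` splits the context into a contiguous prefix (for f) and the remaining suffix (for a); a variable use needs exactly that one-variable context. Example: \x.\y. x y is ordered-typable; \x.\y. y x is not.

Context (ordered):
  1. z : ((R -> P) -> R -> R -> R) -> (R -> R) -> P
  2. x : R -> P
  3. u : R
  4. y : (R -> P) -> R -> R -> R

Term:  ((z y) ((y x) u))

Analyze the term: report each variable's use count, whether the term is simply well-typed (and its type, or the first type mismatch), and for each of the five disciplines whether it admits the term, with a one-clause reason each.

variable uses: z: 1; x: 1; u: 1; y: 2
uses in reading order: z, y, y, x, u
typing: the term checks, with type P
ordered: ✗ — uses contraction: y ×2
linear: ✗ — uses contraction: y ×2
affine: ✗ — uses contraction: y ×2
relevant: ✓ — at least one use each (z, x, u, y)
unrestricted: ✓ — type-checks (P) and nothing is barred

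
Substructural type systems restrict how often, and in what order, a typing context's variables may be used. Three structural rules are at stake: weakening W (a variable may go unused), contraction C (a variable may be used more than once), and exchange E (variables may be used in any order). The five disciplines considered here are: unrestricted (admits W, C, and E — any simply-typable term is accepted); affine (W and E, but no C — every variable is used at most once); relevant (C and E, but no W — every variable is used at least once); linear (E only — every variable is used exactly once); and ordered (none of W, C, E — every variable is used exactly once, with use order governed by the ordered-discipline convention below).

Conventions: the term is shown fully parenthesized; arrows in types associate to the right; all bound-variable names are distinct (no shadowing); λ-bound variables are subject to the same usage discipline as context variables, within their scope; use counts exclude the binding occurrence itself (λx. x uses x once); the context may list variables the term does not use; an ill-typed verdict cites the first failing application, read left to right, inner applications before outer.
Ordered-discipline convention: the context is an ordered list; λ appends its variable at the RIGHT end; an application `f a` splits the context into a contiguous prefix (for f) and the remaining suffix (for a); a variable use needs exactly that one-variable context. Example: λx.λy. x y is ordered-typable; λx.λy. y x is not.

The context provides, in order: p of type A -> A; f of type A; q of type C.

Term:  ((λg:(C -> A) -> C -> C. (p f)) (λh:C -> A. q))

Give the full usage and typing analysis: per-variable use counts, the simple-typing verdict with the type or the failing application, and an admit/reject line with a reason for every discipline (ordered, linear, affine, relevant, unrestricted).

usage: p: 1, f: 1, q: 1, g (λ-bound): 0, h (λ-bound): 0
use order (left to right): p, f, q
typing: ill-typed: an application expects (C -> A) -> C -> C but receives (C -> A) -> C
ordered ✗ (fails simple typing)
linear ✗ (a type mismatch blocks all five)
affine ✗ (the type mismatch rejects it)
relevant ✗ (not simply typable)
unrestricted ✗ (fails simple typing)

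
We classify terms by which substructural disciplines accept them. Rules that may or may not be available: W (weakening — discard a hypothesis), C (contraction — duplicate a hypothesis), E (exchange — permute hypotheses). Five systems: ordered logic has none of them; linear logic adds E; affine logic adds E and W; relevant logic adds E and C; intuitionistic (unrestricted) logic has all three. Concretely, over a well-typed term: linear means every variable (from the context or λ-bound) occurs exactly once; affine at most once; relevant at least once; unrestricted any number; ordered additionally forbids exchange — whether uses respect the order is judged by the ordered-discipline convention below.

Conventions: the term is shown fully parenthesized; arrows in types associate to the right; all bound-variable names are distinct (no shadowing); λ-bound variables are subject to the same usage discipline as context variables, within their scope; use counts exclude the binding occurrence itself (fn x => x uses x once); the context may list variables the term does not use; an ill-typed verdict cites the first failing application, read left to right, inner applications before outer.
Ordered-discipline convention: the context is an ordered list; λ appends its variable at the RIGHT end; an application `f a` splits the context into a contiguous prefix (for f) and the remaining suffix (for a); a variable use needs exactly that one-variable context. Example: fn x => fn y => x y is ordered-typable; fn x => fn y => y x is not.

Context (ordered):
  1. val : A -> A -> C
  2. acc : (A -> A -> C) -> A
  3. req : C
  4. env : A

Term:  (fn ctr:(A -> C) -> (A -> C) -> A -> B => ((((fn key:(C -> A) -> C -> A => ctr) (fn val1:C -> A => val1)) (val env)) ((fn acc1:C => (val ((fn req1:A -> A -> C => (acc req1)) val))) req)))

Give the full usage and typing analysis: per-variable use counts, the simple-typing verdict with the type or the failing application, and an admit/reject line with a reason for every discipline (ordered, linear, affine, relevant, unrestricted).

use counts: val=3; acc=1; req=1; env=1; ctr (λ-bound)=1; key (λ-bound)=0; val1 (λ-bound)=1; acc1 (λ-bound)=0; req1 (λ-bound)=1
left-to-right use order: ctr, val1, val, env, val, acc, req1, val, req
typing: well-typed — term : ((A -> C) -> (A -> C) -> A -> B) -> A -> B
ordered: ✗, repeated use of val ×3; key, acc1 left unused
linear: ✗, repeated use of val ×3; key, acc1 left unused
affine: ✗, repeated use of val ×3
relevant: ✗, key, acc1 left unused
unrestricted: ✓, type-checks (((A -> C) -> (A -> C) -> A -> B) -> A -> B) and nothing is barred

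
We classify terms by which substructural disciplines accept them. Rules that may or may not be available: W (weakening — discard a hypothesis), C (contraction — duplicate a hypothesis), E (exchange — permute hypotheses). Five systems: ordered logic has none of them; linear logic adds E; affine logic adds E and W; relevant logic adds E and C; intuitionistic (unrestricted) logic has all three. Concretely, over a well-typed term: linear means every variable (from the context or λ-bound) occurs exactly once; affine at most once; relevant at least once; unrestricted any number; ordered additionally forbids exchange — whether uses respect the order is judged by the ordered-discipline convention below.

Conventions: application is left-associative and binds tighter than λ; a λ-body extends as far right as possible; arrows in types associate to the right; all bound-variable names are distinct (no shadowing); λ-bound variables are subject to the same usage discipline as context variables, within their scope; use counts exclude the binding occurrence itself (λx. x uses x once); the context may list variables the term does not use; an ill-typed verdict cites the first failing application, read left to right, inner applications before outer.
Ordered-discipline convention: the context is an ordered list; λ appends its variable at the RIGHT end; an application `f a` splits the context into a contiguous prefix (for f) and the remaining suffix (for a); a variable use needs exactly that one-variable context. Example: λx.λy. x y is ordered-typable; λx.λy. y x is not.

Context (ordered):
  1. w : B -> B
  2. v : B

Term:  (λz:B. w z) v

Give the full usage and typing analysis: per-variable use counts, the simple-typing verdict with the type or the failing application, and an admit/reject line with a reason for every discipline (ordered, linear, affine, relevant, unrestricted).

variable uses: w: 1×, v: 1×, z [bound]: 1×
left-to-right use order: w, z, v
typing: well-typed — term : B
ordered: ✓ — w, v, z: once each, no exchange needed
linear: ✓ — exactly-once usage across w, v, z
affine: ✓ — no duplicate uses among w, v, z
relevant: ✓ — none of w, v, z goes unused
unrestricted: ✓ — type-checks (B) and nothing is barred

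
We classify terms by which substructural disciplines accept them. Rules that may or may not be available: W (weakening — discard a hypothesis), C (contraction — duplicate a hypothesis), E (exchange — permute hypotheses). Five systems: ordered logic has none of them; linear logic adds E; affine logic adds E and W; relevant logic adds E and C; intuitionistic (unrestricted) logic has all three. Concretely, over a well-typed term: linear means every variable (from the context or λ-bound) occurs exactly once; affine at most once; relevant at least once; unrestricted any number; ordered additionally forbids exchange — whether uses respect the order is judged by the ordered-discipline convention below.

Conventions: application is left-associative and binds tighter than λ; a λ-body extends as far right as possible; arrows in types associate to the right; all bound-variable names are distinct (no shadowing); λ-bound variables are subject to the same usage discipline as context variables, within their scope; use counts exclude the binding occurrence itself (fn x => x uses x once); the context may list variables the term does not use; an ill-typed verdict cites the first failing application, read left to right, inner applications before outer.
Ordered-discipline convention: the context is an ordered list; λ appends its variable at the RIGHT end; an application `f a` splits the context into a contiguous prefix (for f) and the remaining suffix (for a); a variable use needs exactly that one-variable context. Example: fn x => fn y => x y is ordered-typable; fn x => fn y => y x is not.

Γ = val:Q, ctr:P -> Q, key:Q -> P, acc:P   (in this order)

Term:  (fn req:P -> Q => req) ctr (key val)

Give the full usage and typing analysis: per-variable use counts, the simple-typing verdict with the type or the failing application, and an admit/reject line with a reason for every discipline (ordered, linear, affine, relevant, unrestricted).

variable uses: val: 1; ctr: 1; key: 1; acc: 0; req [bound]: 1
use order (left to right): req, ctr, key, val
typing: the term checks, with type Q
ordered: ✗ — needs weakening: acc unused
linear: ✗ — needs weakening: acc unused
affine: ✓ — at most one use each (val, ctr, key, acc, req)
relevant: ✗ — needs weakening: acc unused
unrestricted: ✓ — simply typable at Q; W, C, E all held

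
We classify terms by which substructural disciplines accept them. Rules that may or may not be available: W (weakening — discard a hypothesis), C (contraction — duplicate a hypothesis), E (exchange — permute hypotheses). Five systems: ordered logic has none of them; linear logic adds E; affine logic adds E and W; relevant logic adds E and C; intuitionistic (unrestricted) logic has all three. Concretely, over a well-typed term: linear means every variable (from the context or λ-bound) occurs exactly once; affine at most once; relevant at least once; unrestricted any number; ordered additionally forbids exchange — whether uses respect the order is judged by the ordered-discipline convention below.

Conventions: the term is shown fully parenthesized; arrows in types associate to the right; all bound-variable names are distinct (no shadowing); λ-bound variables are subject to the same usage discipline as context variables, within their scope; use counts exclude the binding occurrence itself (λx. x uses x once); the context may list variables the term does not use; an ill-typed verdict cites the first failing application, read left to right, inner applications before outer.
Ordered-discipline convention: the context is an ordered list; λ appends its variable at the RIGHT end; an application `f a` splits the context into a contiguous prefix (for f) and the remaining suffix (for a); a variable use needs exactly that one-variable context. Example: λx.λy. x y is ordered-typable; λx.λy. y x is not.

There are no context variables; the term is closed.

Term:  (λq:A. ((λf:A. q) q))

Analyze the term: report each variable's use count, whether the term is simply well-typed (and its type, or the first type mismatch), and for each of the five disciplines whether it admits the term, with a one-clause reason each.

use counts: q (bound): 2, f (bound): 0
order of uses: q, q
typing: well-typed — term : A -> A
ordered: ✗ — repeated use of q ×2; unused: f — weakening required
linear: ✗ — repeated use of q ×2; unused: f — weakening required
affine: ✗ — repeated use of q ×2
relevant: ✗ — unused: f — weakening required
unrestricted: ✓ — typability at A -> A is all that's needed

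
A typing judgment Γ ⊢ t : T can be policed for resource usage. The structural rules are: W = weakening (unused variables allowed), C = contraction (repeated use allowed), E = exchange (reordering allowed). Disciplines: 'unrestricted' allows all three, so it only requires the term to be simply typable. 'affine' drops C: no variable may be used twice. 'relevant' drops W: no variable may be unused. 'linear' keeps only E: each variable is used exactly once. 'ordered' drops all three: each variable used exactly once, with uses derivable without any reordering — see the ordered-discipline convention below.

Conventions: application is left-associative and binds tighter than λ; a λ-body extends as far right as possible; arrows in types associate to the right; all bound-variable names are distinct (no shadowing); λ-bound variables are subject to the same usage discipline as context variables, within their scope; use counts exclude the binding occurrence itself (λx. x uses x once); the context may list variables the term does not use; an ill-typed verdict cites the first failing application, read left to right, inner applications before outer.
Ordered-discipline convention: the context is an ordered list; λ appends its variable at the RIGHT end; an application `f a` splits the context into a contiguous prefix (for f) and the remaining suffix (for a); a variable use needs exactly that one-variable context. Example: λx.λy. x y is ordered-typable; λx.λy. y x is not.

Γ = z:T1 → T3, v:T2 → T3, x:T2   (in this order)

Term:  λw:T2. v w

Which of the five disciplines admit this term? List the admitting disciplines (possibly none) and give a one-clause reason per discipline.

admitting disciplines: affine, unrestricted
usage: z: 0; v: 1; x: 0; w [bound]: 1
use order (left to right): v, w
typing: well-typed at T2 → T3
ordered: ✗ — unused: z, x — weakening required
linear: ✗ — unused: z, x — weakening required
affine: ✓ — no duplicate uses among z, v, x, w
relevant: ✗ — unused: z, x — weakening required
unrestricted: ✓ — well-typed at T2 → T3; no restrictions here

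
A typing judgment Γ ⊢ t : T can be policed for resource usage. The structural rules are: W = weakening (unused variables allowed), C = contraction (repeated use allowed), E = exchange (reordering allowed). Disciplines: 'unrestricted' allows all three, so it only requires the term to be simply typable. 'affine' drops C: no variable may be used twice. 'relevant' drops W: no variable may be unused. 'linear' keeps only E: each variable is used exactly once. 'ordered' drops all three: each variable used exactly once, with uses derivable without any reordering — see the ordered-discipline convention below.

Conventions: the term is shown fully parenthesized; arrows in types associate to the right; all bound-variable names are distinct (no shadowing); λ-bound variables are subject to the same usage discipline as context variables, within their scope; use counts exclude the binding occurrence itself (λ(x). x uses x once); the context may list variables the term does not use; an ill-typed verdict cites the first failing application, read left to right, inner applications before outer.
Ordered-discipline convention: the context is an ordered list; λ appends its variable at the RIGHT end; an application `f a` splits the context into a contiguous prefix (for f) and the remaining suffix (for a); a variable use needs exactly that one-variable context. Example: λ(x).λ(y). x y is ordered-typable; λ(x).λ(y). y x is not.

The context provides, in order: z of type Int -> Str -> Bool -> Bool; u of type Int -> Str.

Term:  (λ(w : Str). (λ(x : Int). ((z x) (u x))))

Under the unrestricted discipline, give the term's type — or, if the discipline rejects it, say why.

term : Str -> Int -> Bool -> Bool
counts: z: 1×; u: 1×; w [bound]: 0×; x [bound]: 2×
use order (left to right): z, x, u, x
typing: ✓ — Str -> Int -> Bool -> Bool
per-discipline verdicts: ordered ✗ · linear ✗ · affine ✗ · relevant ✗ · unrestricted ✓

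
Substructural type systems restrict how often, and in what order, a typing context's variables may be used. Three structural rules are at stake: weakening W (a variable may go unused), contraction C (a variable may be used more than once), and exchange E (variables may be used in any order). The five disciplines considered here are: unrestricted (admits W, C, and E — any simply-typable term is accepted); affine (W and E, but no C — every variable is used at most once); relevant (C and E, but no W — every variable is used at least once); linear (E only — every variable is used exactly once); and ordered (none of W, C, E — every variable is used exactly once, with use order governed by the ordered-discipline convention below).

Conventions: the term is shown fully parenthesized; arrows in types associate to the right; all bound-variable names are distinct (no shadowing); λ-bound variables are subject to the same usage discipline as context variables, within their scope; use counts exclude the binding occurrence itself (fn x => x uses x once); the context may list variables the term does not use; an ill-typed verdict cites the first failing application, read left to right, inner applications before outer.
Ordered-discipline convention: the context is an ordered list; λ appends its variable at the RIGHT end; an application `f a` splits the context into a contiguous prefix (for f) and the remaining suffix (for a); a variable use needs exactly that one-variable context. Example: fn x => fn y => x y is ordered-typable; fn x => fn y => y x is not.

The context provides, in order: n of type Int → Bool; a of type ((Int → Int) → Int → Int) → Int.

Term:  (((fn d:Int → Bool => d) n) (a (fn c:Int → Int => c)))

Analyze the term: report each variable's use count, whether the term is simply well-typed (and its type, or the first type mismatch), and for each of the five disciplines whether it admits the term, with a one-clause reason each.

use counts: n=1; a=1; d [bound]=1; c [bound]=1
uses in reading order: d, n, a, c
typing: well-typed — term : Bool
ordered ✓ (one use each (n, a, d, c); ordered split holds)
linear ✓ (each of n, a, d, c used exactly once)
affine ✓ (at most one use each (n, a, d, c))
relevant ✓ (at least one use each (n, a, d, c))
unrestricted ✓ (simply typable at Bool; W, C, E all held)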